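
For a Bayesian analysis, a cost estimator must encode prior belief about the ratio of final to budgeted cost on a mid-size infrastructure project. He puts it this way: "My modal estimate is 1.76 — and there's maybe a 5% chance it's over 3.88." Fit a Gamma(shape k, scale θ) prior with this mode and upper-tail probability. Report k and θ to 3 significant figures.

k ≈ 5.4, θ ≈ 0.4

Gamma(k,θ) with k>1 has mode (k−1)θ, so θ = 1.76/(k−1).
Need P(X < 3.88) = 0.95 with θ tied to k this way. Start at k = 2, θ = 1.76: P(X<3.88) ≈ 0.647.
Too low — raise k to concentrate. Iterating converges to k ≈ 5.4.
Then θ = 1.76/(5.4−1) ≈ 0.4.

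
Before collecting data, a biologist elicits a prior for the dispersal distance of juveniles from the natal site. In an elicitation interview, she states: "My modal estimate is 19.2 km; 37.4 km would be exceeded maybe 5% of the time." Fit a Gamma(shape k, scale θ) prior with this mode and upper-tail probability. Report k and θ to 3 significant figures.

k ≈ 7.24, θ ≈ 3.07

Gamma(k,θ) with k>1 has mode (k−1)θ, so θ = 19.2/(k−1).
Need P(X < 37.4) = 0.95 with θ tied to k this way. Start at k = 2, θ = 19.2: P(X<37.4) ≈ 0.580.
Too low — raise k to concentrate. Iterating converges to k ≈ 7.24.
Then θ = 19.2/(7.24−1) ≈ 3.07.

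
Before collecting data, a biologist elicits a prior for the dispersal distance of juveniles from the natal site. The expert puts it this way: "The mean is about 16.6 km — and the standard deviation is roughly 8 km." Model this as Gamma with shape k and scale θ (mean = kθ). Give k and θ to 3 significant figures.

k ≈ 4.31, θ ≈ 3.86

For Gamma(k, scale θ): mean = kθ, variance = kθ², so CV = 1/√k.
CV = SD/mean = 8/16.6 = 0.4819, hence k = 1/CV² = 4.31.
Then θ = mean/k = 16.6/4.31 = 3.86.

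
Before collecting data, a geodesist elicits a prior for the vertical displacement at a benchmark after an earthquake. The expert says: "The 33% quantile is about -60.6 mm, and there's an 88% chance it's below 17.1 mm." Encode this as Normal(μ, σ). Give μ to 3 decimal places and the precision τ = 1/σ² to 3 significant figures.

μ = -39.434, τ = 0.000432

For Normal(μ,σ), the p-quantile is μ + z_p·σ. Here z_{0.33} = -0.4399, z_{0.88} = 1.175.
So -60.6 = μ − 0.4399σ and 17.1 = μ + 1.175σ.
Subtracting: σ = (17.1 − -60.6)/(1.175 − (-0.4399)) = 48.114.
Then μ = -60.6 − (-0.4399)·48.114 = -39.434.
Precision τ = 1/σ² = 1/48.11² = 0.000432.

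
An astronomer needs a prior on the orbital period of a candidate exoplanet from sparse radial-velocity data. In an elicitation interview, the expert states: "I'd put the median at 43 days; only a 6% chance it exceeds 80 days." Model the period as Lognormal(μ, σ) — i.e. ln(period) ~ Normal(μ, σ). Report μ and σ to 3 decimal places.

If T ~ Lognormal(μ,σ) then ln T ~ Normal(μ,σ), so the p-quantile of ln T is μ + z_p·σ.
ln(43) = 3.761 and ln(80) = 4.382; z_{0.5} = 0, z_{0.94} = 1.555.
σ = (4.382 − 3.761)/(1.555 − (0)) = 0.399.
μ = 3.761 − (0)·0.399 = 3.761.

μ ≈ 3.761, σ ≈ 0.399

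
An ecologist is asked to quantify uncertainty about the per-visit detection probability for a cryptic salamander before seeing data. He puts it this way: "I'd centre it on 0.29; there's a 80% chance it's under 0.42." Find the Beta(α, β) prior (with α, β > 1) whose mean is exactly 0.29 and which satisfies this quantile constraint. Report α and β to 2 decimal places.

With mean 0.29 fixed, write α = 0.29s, β = 0.71s where s = α+β.
Need P(θ < 0.42) = 0.8 under Beta(0.29s, 0.71s). Normal approximation: (q−m)/√(m(1−m)/s) ≈ z_{0.8} = 0.842, so s ≈ 0.29·0.71·(0.842)²/(0.42−0.29)² = 8.6.
At s = 8.6: P(θ<0.42) ≈ 0.808. Adjusting to match 0.8 gives s ≈ 7.89.
So α = 0.29·7.89 ≈ 2.29, β = 0.71·7.89 ≈ 5.60.

α ≈ 2.29, β ≈ 5.60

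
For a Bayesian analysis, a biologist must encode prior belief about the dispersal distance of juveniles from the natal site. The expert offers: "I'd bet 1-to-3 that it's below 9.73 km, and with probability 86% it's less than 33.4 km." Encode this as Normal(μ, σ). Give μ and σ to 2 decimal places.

μ = 18.83, σ = 13.49

The p-quantile of Normal(μ,σ) is μ + z_p·σ, with z_{0.25} = -0.6745 and z_{0.86} = 1.08.
Eliminate σ: μ = (z₂·x₁ − z₁·x₂)/(z₂ − z₁) = (1.08·9.73 − (-0.6745)·33.4)/1.755 = 18.83.
Then σ = (x₂ − x₁)/(z₂ − z₁) = (33.4 − 9.73)/1.755 = 13.49.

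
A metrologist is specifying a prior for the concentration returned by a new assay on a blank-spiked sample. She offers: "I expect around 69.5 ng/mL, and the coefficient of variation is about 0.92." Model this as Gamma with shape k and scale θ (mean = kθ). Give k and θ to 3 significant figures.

k ≈ 1.18, θ ≈ 58.8

For Gamma(k, scale θ): mean = kθ, variance = kθ², so CV = 1/√k.
CV = 0.92, hence k = 1/CV² = 1.18.
Then θ = mean/k = 69.5/1.18 = 58.8.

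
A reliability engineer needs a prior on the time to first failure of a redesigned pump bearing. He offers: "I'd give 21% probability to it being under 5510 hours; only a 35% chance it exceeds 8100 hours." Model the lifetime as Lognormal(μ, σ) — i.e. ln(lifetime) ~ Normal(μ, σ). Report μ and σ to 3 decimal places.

If T ~ Lognormal(μ,σ) then ln T ~ Normal(μ,σ), so the p-quantile of ln T is μ + z_p·σ.
ln(5510) = 8.614 and ln(8100) = 9; z_{0.21} = -0.8064, z_{0.65} = 0.3853.
σ = (9 − 8.614)/(0.3853 − (-0.8064)) = 0.323.
μ = 8.614 − (-0.8064)·0.323 = 8.875.

μ ≈ 8.875, σ ≈ 0.323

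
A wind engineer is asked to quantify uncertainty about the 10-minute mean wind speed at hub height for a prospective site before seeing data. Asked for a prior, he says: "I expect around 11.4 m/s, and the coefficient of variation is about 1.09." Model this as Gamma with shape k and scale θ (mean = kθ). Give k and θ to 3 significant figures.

For Gamma(k, scale θ): mean = kθ, variance = kθ², so CV = 1/√k.
CV = 1.09, hence k = 1/CV² = 0.842.
Then θ = mean/k = 11.4/0.842 = 13.5.

k ≈ 0.842, θ ≈ 13.5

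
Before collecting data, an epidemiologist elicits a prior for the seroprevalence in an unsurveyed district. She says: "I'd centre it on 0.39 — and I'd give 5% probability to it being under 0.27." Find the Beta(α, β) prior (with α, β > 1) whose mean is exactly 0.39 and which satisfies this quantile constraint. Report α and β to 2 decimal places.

With mean 0.39 fixed, write α = 0.39s, β = 0.61s where s = α+β.
Need P(θ < 0.27) = 0.05 under Beta(0.39s, 0.61s). Normal approximation: (q−m)/√(m(1−m)/s) ≈ z_{0.05} = -1.64, so s ≈ 0.39·0.61·(-1.64)²/(0.27−0.39)² = 44.7.
At s = 44.7: P(θ<0.27) ≈ 0.044. Adjusting to match 0.05 gives s ≈ 41.59.
So α = 0.39·41.59 ≈ 16.22, β = 0.61·41.59 ≈ 25.37.

α ≈ 16.22, β ≈ 25.37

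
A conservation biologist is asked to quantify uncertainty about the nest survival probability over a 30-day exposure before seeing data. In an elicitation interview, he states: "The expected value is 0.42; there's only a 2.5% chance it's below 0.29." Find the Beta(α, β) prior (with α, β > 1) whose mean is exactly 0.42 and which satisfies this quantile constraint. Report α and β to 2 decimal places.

α ≈ 21.62, β ≈ 29.86

With mean 0.42 fixed, write α = 0.42s, β = 0.58s where s = α+β.
Need P(θ < 0.29) = 0.025 under Beta(0.42s, 0.58s). Normal approximation: (q−m)/√(m(1−m)/s) ≈ z_{0.025} = -1.96, so s ≈ 0.42·0.58·(-1.96)²/(0.29−0.42)² = 55.4.
At s = 55.4: P(θ<0.29) ≈ 0.021. Adjusting to match 0.025 gives s ≈ 51.48.
So α = 0.42·51.48 ≈ 21.62, β = 0.58·51.48 ≈ 29.86.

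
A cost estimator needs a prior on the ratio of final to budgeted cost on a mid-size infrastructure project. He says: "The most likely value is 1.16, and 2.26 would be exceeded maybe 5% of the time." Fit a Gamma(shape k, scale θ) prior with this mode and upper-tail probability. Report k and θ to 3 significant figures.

Gamma(k,θ) with k>1 has mode (k−1)θ, so θ = 1.16/(k−1).
Need P(X < 2.26) = 0.95 with θ tied to k this way. Start at k = 2, θ = 1.16: P(X<2.26) ≈ 0.580.
Too low — raise k to concentrate. Iterating converges to k ≈ 7.24.
Then θ = 1.16/(7.24−1) ≈ 0.186.

k ≈ 7.24, θ ≈ 0.186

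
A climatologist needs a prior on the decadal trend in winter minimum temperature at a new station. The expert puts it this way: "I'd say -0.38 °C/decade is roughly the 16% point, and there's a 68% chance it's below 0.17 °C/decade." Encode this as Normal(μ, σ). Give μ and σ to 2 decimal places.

The p-quantile of Normal(μ,σ) is μ + z_p·σ, with z_{0.16} = -0.9945 and z_{0.68} = 0.4677.
Eliminate σ: μ = (z₂·x₁ − z₁·x₂)/(z₂ − z₁) = (0.4677·-0.38 − (-0.9945)·0.17)/1.462 = -0.01.
Then σ = (x₂ − x₁)/(z₂ − z₁) = (0.17 − -0.38)/1.462 = 0.38.

μ = -0.01, σ = 0.38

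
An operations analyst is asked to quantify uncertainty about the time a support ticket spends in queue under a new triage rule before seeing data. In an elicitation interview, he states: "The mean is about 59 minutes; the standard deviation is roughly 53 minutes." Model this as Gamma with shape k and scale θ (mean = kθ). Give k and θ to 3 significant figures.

For Gamma(k, scale θ): mean = kθ, variance = kθ², so CV = 1/√k.
CV = SD/mean = 53/59 = 0.8983, hence k = 1/CV² = 1.24.
Then θ = mean/k = 59/1.24 = 47.6.

k ≈ 1.24, θ ≈ 47.6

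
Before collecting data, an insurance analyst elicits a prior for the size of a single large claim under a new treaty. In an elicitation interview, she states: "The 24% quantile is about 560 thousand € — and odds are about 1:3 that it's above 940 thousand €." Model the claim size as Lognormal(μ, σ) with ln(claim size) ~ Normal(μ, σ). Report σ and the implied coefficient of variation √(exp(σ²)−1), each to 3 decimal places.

If T ~ Lognormal(μ,σ) then ln T ~ Normal(μ,σ), so the p-quantile of ln T is μ + z_p·σ.
ln(560) = 6.328 and ln(940) = 6.846; z_{0.24} = -0.7063, z_{0.75} = 0.6745.
σ = (6.846 − 6.328)/(0.6745 − (-0.7063)) = 0.375.
μ = 6.328 − (-0.7063)·0.375 = 6.593.
CV = √(exp(σ²)−1) = √(exp(0.1407)−1) = 0.389.

σ ≈ 0.375, CV ≈ 0.389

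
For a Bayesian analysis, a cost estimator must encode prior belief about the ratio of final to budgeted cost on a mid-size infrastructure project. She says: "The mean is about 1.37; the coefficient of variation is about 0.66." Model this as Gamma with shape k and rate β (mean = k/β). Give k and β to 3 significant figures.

For Gamma(k, rate β): mean = k/β, variance = k/β², so CV = 1/√k.
CV = 0.66, hence k = 1/CV² = 2.3.
Then β = k/mean = 2.3/1.37 = 1.68.

k ≈ 2.3, β ≈ 1.68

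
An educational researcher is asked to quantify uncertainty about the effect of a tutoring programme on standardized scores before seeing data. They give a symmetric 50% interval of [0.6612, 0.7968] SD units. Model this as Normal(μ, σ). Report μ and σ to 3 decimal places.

μ = 0.729, σ = 0.101

A symmetric 50% interval runs μ ± z·σ with z = 0.6745.
Half-width = 0.0678, so σ = 0.0678/0.6745 = 0.101.
μ is the interval midpoint, 0.729.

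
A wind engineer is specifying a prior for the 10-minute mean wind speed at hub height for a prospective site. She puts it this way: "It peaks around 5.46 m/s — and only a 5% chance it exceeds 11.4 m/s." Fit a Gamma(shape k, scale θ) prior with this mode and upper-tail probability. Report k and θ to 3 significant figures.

k ≈ 6.1, θ ≈ 1.07

Gamma(k,θ) with k>1 has mode (k−1)θ, so θ = 5.46/(k−1).
Need P(X < 11.4) = 0.95 with θ tied to k this way. Start at k = 2, θ = 5.46: P(X<11.4) ≈ 0.617.
Too low — raise k to concentrate. Iterating converges to k ≈ 6.1.
Then θ = 5.46/(6.1−1) ≈ 1.07.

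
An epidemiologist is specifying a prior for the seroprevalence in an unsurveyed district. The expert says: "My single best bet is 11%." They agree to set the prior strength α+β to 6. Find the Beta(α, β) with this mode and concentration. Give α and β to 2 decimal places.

α = 1.44, β = 4.56

For α,β > 1 the Beta mode is (α−1)/(α+β−2). With α+β = 6, the mode is (α−1)/4.
Set (α−1)/4 = 0.11 → α = 1 + 0.11·4 = 1.44.
β = 6 − α = 4.56.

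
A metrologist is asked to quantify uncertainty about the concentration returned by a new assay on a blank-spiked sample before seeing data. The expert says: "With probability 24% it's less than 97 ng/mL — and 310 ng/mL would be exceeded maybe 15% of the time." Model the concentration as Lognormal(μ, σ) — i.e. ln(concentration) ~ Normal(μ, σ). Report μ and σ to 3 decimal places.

μ ≈ 5.046, σ ≈ 0.667

If T ~ Lognormal(μ,σ) then ln T ~ Normal(μ,σ), so the p-quantile of ln T is μ + z_p·σ.
ln(97) = 4.575 and ln(310) = 5.737; z_{0.24} = -0.7063, z_{0.85} = 1.036.
σ = (5.737 − 4.575)/(1.036 − (-0.7063)) = 0.667.
μ = 4.575 − (-0.7063)·0.667 = 5.046.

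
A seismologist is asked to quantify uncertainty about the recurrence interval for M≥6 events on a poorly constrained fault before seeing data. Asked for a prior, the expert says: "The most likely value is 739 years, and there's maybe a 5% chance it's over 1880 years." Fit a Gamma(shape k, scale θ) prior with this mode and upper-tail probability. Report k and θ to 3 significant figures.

k ≈ 4.11, θ ≈ 238

Gamma(k,θ) with k>1 has mode (k−1)θ, so θ = 739/(k−1).
Need P(X < 1880) = 0.95 with θ tied to k this way. Start at k = 2, θ = 739: P(X<1880) ≈ 0.722.
Too low — raise k to concentrate. Iterating converges to k ≈ 4.11.
Then θ = 739/(4.11−1) ≈ 238.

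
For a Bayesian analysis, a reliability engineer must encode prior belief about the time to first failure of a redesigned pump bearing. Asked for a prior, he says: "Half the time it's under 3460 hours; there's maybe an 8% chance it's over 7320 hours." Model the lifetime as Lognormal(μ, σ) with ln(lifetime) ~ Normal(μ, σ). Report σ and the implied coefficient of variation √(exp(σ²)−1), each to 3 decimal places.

If T ~ Lognormal(μ,σ) then ln T ~ Normal(μ,σ), so the p-quantile of ln T is μ + z_p·σ.
ln(3460) = 8.149 and ln(7320) = 8.898; z_{0.5} = 0, z_{0.92} = 1.405.
σ = (8.898 − 8.149)/(1.405 − (0)) = 0.533.
μ = 8.149 − (0)·0.533 = 8.149.
CV = √(exp(σ²)−1) = √(exp(0.2844)−1) = 0.574.

σ ≈ 0.533, CV ≈ 0.574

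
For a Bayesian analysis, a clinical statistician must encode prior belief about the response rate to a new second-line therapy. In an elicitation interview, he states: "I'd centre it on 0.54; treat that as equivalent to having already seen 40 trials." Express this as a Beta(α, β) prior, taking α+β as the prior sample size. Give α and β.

Under the effective-sample-size interpretation, Beta(α, β) has prior mean α/(α+β) and prior sample size α+β.
So α+β = 40 and α/(α+β) = 0.54, giving α = 0.54·40 = 21.6 and β = 40 − 21.6 = 18.4.

α = 21.6, β = 18.4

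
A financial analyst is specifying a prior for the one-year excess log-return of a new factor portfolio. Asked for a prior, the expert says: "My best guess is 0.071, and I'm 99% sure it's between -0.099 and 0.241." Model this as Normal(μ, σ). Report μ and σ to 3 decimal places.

μ = 0.071, σ = 0.066

A symmetric 99% interval runs μ ± z·σ with z = 2.576.
Half-width = 0.17, so σ = 0.17/2.576 = 0.066.
μ is the stated best guess, 0.071.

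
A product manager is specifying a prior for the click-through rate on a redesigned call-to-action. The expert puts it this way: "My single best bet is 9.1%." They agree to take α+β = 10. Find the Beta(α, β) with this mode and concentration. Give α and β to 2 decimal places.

For α,β > 1 the Beta mode is (α−1)/(α+β−2). With α+β = 10, the mode is (α−1)/8.
Set (α−1)/8 = 0.091 → α = 1 + 0.091·8 = 1.73.
β = 10 − α = 8.27.

α = 1.73, β = 8.27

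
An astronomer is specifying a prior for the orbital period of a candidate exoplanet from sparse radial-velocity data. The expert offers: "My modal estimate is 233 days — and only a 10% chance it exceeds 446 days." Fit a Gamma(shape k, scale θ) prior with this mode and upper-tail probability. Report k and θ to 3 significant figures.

Gamma(k,θ) with k>1 has mode (k−1)θ, so θ = 233/(k−1).
Need P(X < 446) = 0.9 with θ tied to k this way. Start at k = 2, θ = 233: P(X<446) ≈ 0.570.
Too low — raise k to concentrate. Iterating converges to k ≈ 5.54.
Then θ = 233/(5.54−1) ≈ 51.3.

k ≈ 5.54, θ ≈ 51.3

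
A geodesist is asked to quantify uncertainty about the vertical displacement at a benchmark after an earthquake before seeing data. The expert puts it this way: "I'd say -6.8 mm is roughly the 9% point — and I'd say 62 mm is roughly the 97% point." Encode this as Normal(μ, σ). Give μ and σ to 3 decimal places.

The p-quantile of Normal(μ,σ) is μ + z_p·σ, with z_{0.09} = -1.341 and z_{0.97} = 1.881.
Eliminate σ: μ = (z₂·x₁ − z₁·x₂)/(z₂ − z₁) = (1.881·-6.8 − (-1.341)·62)/3.222 = 21.833.
Then σ = (x₂ − x₁)/(z₂ − z₁) = (62 − -6.8)/3.222 = 21.356.

μ = 21.833, σ = 21.356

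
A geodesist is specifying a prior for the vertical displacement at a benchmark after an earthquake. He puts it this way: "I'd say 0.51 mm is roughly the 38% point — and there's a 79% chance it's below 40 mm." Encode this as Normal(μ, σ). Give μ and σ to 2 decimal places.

μ = 11.36, σ = 35.52

The p-quantile of Normal(μ,σ) is μ + z_p·σ, with z_{0.38} = -0.3055 and z_{0.79} = 0.8064.
Eliminate σ: μ = (z₂·x₁ − z₁·x₂)/(z₂ − z₁) = (0.8064·0.51 − (-0.3055)·40)/1.112 = 11.36.
Then σ = (x₂ − x₁)/(z₂ − z₁) = (40 − 0.51)/1.112 = 35.52.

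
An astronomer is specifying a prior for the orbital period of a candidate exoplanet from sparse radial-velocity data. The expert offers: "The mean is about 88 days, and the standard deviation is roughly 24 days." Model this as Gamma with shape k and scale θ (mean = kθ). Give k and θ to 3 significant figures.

For Gamma(k, scale θ): mean = kθ, variance = kθ², so CV = 1/√k.
CV = SD/mean = 24/88 = 0.2727, hence k = 1/CV² = 13.4.
Then θ = mean/k = 88/13.4 = 6.55.

k ≈ 13.4, θ ≈ 6.55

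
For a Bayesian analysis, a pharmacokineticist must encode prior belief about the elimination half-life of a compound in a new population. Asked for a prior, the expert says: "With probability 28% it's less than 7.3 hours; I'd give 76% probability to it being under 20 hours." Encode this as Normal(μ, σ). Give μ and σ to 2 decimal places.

μ = 13.04, σ = 9.85

For Normal(μ,σ), the p-quantile is μ + z_p·σ. Here z_{0.28} = -0.5828, z_{0.76} = 0.7063.
So 7.3 = μ − 0.5828σ and 20 = μ + 0.7063σ.
Subtracting: σ = (20 − 7.3)/(0.7063 − (-0.5828)) = 9.85.
Then μ = 7.3 − (-0.5828)·9.85 = 13.04.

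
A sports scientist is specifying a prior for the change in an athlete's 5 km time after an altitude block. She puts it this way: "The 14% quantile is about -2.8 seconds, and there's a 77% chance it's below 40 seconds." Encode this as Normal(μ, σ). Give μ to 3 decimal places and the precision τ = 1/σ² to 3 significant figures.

For Normal(μ,σ), the p-quantile is μ + z_p·σ. Here z_{0.14} = -1.08, z_{0.77} = 0.7388.
So -2.8 = μ − 1.08σ and 40 = μ + 0.7388σ.
Subtracting: σ = (40 − -2.8)/(0.7388 − (-1.08)) = 23.527.
Then μ = -2.8 − (-1.08)·23.527 = 22.617.
Precision τ = 1/σ² = 1/23.53² = 0.00181.

μ = 22.617, τ = 0.00181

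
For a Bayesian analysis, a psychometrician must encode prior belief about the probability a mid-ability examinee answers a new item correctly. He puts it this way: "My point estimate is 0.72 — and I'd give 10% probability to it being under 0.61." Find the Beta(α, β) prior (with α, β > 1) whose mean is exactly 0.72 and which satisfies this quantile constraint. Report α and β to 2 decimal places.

With mean 0.72 fixed, write α = 0.72s, β = 0.28s where s = α+β.
Need P(θ < 0.61) = 0.1 under Beta(0.72s, 0.28s). Normal approximation: (q−m)/√(m(1−m)/s) ≈ z_{0.1} = -1.28, so s ≈ 0.72·0.28·(-1.28)²/(0.61−0.72)² = 27.4.
At s = 27.4: P(θ<0.61) ≈ 0.104. Adjusting to match 0.1 gives s ≈ 28.54.
So α = 0.72·28.54 ≈ 20.55, β = 0.28·28.54 ≈ 7.99.

α ≈ 20.55, β ≈ 7.99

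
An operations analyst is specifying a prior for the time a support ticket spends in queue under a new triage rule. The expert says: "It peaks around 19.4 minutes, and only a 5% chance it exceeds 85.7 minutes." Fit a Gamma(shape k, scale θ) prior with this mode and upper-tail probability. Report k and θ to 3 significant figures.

k ≈ 2.12, θ ≈ 17.4

Gamma(k,θ) with k>1 has mode (k−1)θ, so θ = 19.4/(k−1).
Need P(X < 85.7) = 0.95 with θ tied to k this way. Start at k = 2, θ = 19.4: P(X<85.7) ≈ 0.935.
Too low — raise k to concentrate. Iterating converges to k ≈ 2.12.
Then θ = 19.4/(2.12−1) ≈ 17.4.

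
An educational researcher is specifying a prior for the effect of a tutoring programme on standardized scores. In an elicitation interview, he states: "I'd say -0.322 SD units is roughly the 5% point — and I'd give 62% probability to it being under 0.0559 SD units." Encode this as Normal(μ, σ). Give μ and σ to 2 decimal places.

The p-quantile of Normal(μ,σ) is μ + z_p·σ, with z_{0.05} = -1.645 and z_{0.62} = 0.3055.
Eliminate σ: μ = (z₂·x₁ − z₁·x₂)/(z₂ − z₁) = (0.3055·-0.322 − (-1.645)·0.0559)/1.95 = -0.00.
Then σ = (x₂ − x₁)/(z₂ − z₁) = (0.0559 − -0.322)/1.95 = 0.19.

μ = -0.00, σ = 0.19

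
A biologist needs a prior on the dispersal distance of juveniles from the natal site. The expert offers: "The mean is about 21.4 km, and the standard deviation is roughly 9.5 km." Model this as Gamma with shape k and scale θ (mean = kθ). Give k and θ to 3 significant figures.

k ≈ 5.07, θ ≈ 4.22

For Gamma(k, scale θ): mean = kθ, variance = kθ², so CV = 1/√k.
CV = SD/mean = 9.5/21.4 = 0.4439, hence k = 1/CV² = 5.07.
Then θ = mean/k = 21.4/5.07 = 4.22.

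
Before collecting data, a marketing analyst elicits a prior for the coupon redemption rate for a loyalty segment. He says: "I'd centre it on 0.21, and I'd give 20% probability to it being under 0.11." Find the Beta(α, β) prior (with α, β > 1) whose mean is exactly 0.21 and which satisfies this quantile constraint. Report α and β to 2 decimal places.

With mean 0.21 fixed, write α = 0.21s, β = 0.79s where s = α+β.
Need P(θ < 0.11) = 0.2 under Beta(0.21s, 0.79s). Normal approximation: (q−m)/√(m(1−m)/s) ≈ z_{0.2} = -0.842, so s ≈ 0.21·0.79·(-0.842)²/(0.11−0.21)² = 11.8.
At s = 11.8: P(θ<0.11) ≈ 0.205. Adjusting to match 0.2 gives s ≈ 12.09.
So α = 0.21·12.09 ≈ 2.54, β = 0.79·12.09 ≈ 9.55.

α ≈ 2.54, β ≈ 9.55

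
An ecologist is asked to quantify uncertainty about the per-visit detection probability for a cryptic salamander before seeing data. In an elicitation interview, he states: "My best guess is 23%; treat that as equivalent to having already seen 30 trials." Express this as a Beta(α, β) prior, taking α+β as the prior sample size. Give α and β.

α = 6.9, β = 23.1

Under the effective-sample-size interpretation, Beta(α, β) has prior mean α/(α+β) and prior sample size α+β.
So α+β = 30 and α/(α+β) = 0.23, giving α = 0.23·30 = 6.9 and β = 30 − 6.9 = 23.1.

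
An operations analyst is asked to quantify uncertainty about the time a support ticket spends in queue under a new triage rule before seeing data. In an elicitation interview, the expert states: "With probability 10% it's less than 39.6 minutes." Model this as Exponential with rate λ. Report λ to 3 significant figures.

P(T < 39.6) = 1 − e^(−λ·39.6) = 0.1, so λ = −ln(1−0.1)/39.6 = −ln(0.9)/39.6 = 0.00266.

λ ≈ 0.00266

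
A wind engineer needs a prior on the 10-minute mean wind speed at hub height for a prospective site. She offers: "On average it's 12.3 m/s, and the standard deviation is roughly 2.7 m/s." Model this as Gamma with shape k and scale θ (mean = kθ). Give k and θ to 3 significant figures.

k ≈ 20.8, θ ≈ 0.593

For Gamma(k, scale θ): mean = kθ, variance = kθ², so CV = 1/√k.
CV = SD/mean = 2.7/12.3 = 0.2195, hence k = 1/CV² = 20.8.
Then θ = mean/k = 12.3/20.8 = 0.593.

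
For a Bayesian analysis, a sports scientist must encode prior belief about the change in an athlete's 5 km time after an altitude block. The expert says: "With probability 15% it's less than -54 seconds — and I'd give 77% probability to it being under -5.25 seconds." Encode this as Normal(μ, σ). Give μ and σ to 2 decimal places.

For Normal(μ,σ), the p-quantile is μ + z_p·σ. Here z_{0.15} = -1.036, z_{0.77} = 0.7388.
So -54 = μ − 1.036σ and -5.25 = μ + 0.7388σ.
Subtracting: σ = (-5.25 − -54)/(0.7388 − (-1.036)) = 27.46.
Then μ = -54 − (-1.036)·27.46 = -25.54.

μ = -25.54, σ = 27.46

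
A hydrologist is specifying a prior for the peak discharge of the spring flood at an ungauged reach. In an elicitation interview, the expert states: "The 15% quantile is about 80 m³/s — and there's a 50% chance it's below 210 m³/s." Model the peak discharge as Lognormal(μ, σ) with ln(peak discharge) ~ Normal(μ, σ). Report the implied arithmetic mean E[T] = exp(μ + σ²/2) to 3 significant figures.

E[T] ≈ 324 m³/s

If T ~ Lognormal(μ,σ) then ln T ~ Normal(μ,σ), so the p-quantile of ln T is μ + z_p·σ.
ln(80) = 4.382 and ln(210) = 5.347; z_{0.15} = -1.036, z_{0.5} = 0.
σ = (5.347 − 4.382)/(0 − (-1.036)) = 0.931.
μ = 4.382 − (-1.036)·0.931 = 5.347.
E[T] = exp(μ + σ²/2) = exp(5.347 + 0.4335) = 324 m³/s.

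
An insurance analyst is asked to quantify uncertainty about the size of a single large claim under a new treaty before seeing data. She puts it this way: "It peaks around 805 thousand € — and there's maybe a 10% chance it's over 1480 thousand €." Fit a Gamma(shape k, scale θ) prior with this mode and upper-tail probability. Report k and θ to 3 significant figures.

Gamma(k,θ) with k>1 has mode (k−1)θ, so θ = 805/(k−1).
Need P(X < 1480) = 0.9 with θ tied to k this way. Start at k = 2, θ = 805: P(X<1480) ≈ 0.549.
Too low — raise k to concentrate. Iterating converges to k ≈ 6.14.
Then θ = 805/(6.14−1) ≈ 157.

k ≈ 6.14, θ ≈ 157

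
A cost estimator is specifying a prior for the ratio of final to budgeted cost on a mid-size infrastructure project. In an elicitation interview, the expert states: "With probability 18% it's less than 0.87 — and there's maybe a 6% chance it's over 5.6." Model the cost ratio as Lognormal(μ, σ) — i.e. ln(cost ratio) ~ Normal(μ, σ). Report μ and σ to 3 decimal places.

μ ≈ 0.551, σ ≈ 0.754

If T ~ Lognormal(μ,σ) then ln T ~ Normal(μ,σ), so the p-quantile of ln T is μ + z_p·σ.
ln(0.87) = -0.1393 and ln(5.6) = 1.723; z_{0.18} = -0.9154, z_{0.94} = 1.555.
σ = (1.723 − -0.1393)/(1.555 − (-0.9154)) = 0.754.
μ = -0.1393 − (-0.9154)·0.754 = 0.551.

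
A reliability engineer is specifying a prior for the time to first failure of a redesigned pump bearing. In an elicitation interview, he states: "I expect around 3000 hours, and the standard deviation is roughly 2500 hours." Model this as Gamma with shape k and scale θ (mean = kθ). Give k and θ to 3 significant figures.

k ≈ 1.44, θ ≈ 2080

For Gamma(k, scale θ): mean = kθ, variance = kθ², so CV = 1/√k.
CV = SD/mean = 2500/3000 = 0.8333, hence k = 1/CV² = 1.44.
Then θ = mean/k = 3000/1.44 = 2080.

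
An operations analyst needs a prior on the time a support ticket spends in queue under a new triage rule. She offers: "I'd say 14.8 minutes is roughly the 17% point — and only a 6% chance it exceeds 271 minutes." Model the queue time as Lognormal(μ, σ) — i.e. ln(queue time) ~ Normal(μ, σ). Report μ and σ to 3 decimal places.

If T ~ Lognormal(μ,σ) then ln T ~ Normal(μ,σ), so the p-quantile of ln T is μ + z_p·σ.
ln(14.8) = 2.695 and ln(271) = 5.602; z_{0.17} = -0.9542, z_{0.94} = 1.555.
σ = (5.602 − 2.695)/(1.555 − (-0.9542)) = 1.159.
μ = 2.695 − (-0.9542)·1.159 = 3.800.

μ ≈ 3.800, σ ≈ 1.159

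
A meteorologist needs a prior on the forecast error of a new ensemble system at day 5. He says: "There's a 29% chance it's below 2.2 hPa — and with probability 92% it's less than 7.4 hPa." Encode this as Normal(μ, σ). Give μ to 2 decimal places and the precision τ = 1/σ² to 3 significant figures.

The p-quantile of Normal(μ,σ) is μ + z_p·σ, with z_{0.29} = -0.5534 and z_{0.92} = 1.405.
Eliminate σ: μ = (z₂·x₁ − z₁·x₂)/(z₂ − z₁) = (1.405·2.2 − (-0.5534)·7.4)/1.958 = 3.67.
Then σ = (x₂ − x₁)/(z₂ − z₁) = (7.4 − 2.2)/1.958 = 2.66.
Precision τ = 1/σ² = 1/2.655² = 0.142.

μ = 3.67, τ = 0.142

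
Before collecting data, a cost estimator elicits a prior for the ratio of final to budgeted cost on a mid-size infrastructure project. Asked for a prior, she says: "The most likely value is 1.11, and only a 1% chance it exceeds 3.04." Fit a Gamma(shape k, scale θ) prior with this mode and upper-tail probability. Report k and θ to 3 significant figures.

Gamma(k,θ) with k>1 has mode (k−1)θ, so θ = 1.11/(k−1).
Need P(X < 3.04) = 0.99 with θ tied to k this way. Start at k = 2, θ = 1.11: P(X<3.04) ≈ 0.758.
Too low — raise k to concentrate. Iterating converges to k ≈ 5.53.
Then θ = 1.11/(5.53−1) ≈ 0.245.

k ≈ 5.53, θ ≈ 0.245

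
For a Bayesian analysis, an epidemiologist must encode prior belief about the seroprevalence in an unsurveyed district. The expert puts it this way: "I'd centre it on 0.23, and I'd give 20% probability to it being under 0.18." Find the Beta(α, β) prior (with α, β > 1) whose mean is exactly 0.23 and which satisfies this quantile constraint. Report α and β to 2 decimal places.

With mean 0.23 fixed, write α = 0.23s, β = 0.77s where s = α+β.
Need P(θ < 0.18) = 0.2 under Beta(0.23s, 0.77s). Normal approximation: (q−m)/√(m(1−m)/s) ≈ z_{0.2} = -0.842, so s ≈ 0.23·0.77·(-0.842)²/(0.18−0.23)² = 50.2.
At s = 50.2: P(θ<0.18) ≈ 0.204. Adjusting to match 0.2 gives s ≈ 51.77.
So α = 0.23·51.77 ≈ 11.91, β = 0.77·51.77 ≈ 39.86.

α ≈ 11.91, β ≈ 39.86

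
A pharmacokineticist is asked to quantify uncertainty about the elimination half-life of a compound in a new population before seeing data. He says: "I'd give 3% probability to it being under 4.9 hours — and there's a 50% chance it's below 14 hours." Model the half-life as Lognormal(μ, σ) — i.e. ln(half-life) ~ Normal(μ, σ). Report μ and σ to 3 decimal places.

μ ≈ 2.639, σ ≈ 0.558

If T ~ Lognormal(μ,σ) then ln T ~ Normal(μ,σ), so the p-quantile of ln T is μ + z_p·σ.
ln(4.9) = 1.589 and ln(14) = 2.639; z_{0.03} = -1.881, z_{0.5} = 0.
σ = (2.639 − 1.589)/(0 − (-1.881)) = 0.558.
μ = 1.589 − (-1.881)·0.558 = 2.639.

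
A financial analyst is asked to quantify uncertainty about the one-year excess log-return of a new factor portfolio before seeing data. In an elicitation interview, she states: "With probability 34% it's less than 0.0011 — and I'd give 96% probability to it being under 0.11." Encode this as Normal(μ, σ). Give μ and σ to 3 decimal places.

The p-quantile of Normal(μ,σ) is μ + z_p·σ, with z_{0.34} = -0.4125 and z_{0.96} = 1.751.
Eliminate σ: μ = (z₂·x₁ − z₁·x₂)/(z₂ − z₁) = (1.751·0.0011 − (-0.4125)·0.11)/2.163 = 0.022.
Then σ = (x₂ − x₁)/(z₂ − z₁) = (0.11 − 0.0011)/2.163 = 0.050.

μ = 0.022, σ = 0.050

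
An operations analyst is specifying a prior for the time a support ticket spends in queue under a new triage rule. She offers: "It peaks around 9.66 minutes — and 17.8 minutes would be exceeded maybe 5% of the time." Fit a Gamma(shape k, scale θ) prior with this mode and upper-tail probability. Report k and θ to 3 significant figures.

Gamma(k,θ) with k>1 has mode (k−1)θ, so θ = 9.66/(k−1).
Need P(X < 17.8) = 0.95 with θ tied to k this way. Start at k = 2, θ = 9.66: P(X<17.8) ≈ 0.550.
Too low — raise k to concentrate. Iterating converges to k ≈ 8.45.
Then θ = 9.66/(8.45−1) ≈ 1.3.

k ≈ 8.45, θ ≈ 1.3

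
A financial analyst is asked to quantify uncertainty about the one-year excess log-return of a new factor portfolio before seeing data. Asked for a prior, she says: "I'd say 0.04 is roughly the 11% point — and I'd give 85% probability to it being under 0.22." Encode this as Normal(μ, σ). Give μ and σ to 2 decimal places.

μ = 0.14, σ = 0.08

For Normal(μ,σ), the p-quantile is μ + z_p·σ. Here z_{0.11} = -1.227, z_{0.85} = 1.036.
So 0.04 = μ − 1.227σ and 0.22 = μ + 1.036σ.
Subtracting: σ = (0.22 − 0.04)/(1.036 − (-1.227)) = 0.08.
Then μ = 0.04 − (-1.227)·0.08 = 0.14.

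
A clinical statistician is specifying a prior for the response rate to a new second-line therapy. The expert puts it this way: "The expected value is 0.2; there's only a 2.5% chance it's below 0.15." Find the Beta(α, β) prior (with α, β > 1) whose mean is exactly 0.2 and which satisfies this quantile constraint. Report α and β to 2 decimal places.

α ≈ 44.11, β ≈ 176.43

With mean 0.2 fixed, write α = 0.2s, β = 0.8s where s = α+β.
Need P(θ < 0.15) = 0.025 under Beta(0.2s, 0.8s). Normal approximation: (q−m)/√(m(1−m)/s) ≈ z_{0.025} = -1.96, so s ≈ 0.2·0.8·(-1.96)²/(0.15−0.2)² = 245.9.
At s = 245.9: P(θ<0.15) ≈ 0.019. Adjusting to match 0.025 gives s ≈ 220.53.
So α = 0.2·220.53 ≈ 44.11, β = 0.8·220.53 ≈ 176.43.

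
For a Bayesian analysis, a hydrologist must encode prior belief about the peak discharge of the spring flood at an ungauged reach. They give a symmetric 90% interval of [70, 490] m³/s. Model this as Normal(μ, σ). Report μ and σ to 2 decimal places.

A symmetric 90% interval runs μ ± z·σ with z = 1.645.
Half-width = 210, so σ = 210/1.645 = 127.67.
μ is the interval midpoint, 280.00.

μ = 280.00, σ = 127.67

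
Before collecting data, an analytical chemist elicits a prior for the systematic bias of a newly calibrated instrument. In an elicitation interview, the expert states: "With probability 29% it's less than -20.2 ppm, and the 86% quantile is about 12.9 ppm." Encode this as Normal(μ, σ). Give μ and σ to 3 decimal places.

The p-quantile of Normal(μ,σ) is μ + z_p·σ, with z_{0.29} = -0.5534 and z_{0.86} = 1.08.
Eliminate σ: μ = (z₂·x₁ − z₁·x₂)/(z₂ − z₁) = (1.08·-20.2 − (-0.5534)·12.9)/1.634 = -8.988.
Then σ = (x₂ − x₁)/(z₂ − z₁) = (12.9 − -20.2)/1.634 = 20.261.

μ = -8.988, σ = 20.261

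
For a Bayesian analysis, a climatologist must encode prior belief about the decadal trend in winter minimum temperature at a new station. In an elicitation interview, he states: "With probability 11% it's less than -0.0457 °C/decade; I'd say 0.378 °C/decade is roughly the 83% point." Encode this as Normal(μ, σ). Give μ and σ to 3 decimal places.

For Normal(μ,σ), the p-quantile is μ + z_p·σ. Here z_{0.11} = -1.227, z_{0.83} = 0.9542.
So -0.0457 = μ − 1.227σ and 0.378 = μ + 0.9542σ.
Subtracting: σ = (0.378 − -0.0457)/(0.9542 − (-1.227)) = 0.194.
Then μ = -0.0457 − (-1.227)·0.194 = 0.193.

μ = 0.193, σ = 0.194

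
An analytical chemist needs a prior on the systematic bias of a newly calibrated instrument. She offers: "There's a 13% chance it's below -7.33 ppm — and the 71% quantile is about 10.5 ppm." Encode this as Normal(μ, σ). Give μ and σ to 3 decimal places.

The p-quantile of Normal(μ,σ) is μ + z_p·σ, with z_{0.13} = -1.126 and z_{0.71} = 0.5534.
Eliminate σ: μ = (z₂·x₁ − z₁·x₂)/(z₂ − z₁) = (0.5534·-7.33 − (-1.126)·10.5)/1.68 = 4.626.
Then σ = (x₂ − x₁)/(z₂ − z₁) = (10.5 − -7.33)/1.68 = 10.615.

μ = 4.626, σ = 10.615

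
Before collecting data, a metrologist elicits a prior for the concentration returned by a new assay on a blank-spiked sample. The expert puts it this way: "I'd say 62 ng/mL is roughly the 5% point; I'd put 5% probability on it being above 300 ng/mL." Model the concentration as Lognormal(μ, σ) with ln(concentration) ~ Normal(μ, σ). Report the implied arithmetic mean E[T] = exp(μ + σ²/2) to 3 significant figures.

E[T] ≈ 153 ng/mL

If T ~ Lognormal(μ,σ) then ln T ~ Normal(μ,σ), so the p-quantile of ln T is μ + z_p·σ.
ln(62) = 4.127 and ln(300) = 5.704; z_{0.05} = -1.645, z_{0.95} = 1.645.
σ = (5.704 − 4.127)/(1.645 − (-1.645)) = 0.479.
μ = 4.127 − (-1.645)·0.479 = 4.915.
E[T] = exp(μ + σ²/2) = exp(4.915 + 0.1148) = 153 ng/mL.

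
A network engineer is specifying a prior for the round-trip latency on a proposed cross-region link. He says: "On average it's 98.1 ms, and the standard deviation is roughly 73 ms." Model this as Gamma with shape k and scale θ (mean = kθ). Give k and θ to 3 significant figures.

k ≈ 1.81, θ ≈ 54.3

For Gamma(k, scale θ): mean = kθ, variance = kθ², so CV = 1/√k.
CV = SD/mean = 73/98.1 = 0.7441, hence k = 1/CV² = 1.81.
Then θ = mean/k = 98.1/1.81 = 54.3.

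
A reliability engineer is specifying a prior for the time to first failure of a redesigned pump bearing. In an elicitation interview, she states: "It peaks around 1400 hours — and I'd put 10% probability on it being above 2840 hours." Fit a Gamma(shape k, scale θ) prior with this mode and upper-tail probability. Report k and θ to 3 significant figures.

Gamma(k,θ) with k>1 has mode (k−1)θ, so θ = 1400/(k−1).
Need P(X < 2840) = 0.9 with θ tied to k this way. Start at k = 2, θ = 1400: P(X<2840) ≈ 0.602.
Too low — raise k to concentrate. Iterating converges to k ≈ 4.83.
Then θ = 1400/(4.83−1) ≈ 365.

k ≈ 4.83, θ ≈ 365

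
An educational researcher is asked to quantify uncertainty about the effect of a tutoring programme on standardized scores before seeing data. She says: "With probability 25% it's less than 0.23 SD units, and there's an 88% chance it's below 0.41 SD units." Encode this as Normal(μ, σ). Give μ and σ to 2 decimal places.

μ = 0.30, σ = 0.10

For Normal(μ,σ), the p-quantile is μ + z_p·σ. Here z_{0.25} = -0.6745, z_{0.88} = 1.175.
So 0.23 = μ − 0.6745σ and 0.41 = μ + 1.175σ.
Subtracting: σ = (0.41 − 0.23)/(1.175 − (-0.6745)) = 0.10.
Then μ = 0.23 − (-0.6745)·0.10 = 0.30.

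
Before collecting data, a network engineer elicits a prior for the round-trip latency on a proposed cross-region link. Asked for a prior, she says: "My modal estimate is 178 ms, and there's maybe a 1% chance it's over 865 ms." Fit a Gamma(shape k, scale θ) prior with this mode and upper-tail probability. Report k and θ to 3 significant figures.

k ≈ 2.58, θ ≈ 113

Gamma(k,θ) with k>1 has mode (k−1)θ, so θ = 178/(k−1).
Need P(X < 865) = 0.99 with θ tied to k this way. Start at k = 2, θ = 178: P(X<865) ≈ 0.955.
Too low — raise k to concentrate. Iterating converges to k ≈ 2.58.
Then θ = 178/(2.58−1) ≈ 113.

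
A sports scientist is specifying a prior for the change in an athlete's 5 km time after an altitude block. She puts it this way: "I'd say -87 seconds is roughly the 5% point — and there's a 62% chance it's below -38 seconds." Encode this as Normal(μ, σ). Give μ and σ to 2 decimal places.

The p-quantile of Normal(μ,σ) is μ + z_p·σ, with z_{0.05} = -1.645 and z_{0.62} = 0.3055.
Eliminate σ: μ = (z₂·x₁ − z₁·x₂)/(z₂ − z₁) = (0.3055·-87 − (-1.645)·-38)/1.95 = -45.67.
Then σ = (x₂ − x₁)/(z₂ − z₁) = (-38 − -87)/1.95 = 25.12.

μ = -45.67, σ = 25.12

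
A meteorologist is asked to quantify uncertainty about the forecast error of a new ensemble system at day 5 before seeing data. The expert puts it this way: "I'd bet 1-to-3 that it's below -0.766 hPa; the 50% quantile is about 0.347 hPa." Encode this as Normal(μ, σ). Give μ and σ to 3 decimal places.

μ = 0.347, σ = 1.650

The p-quantile of Normal(μ,σ) is μ + z_p·σ, with z_{0.25} = -0.6745 and z_{0.5} = 0.
Eliminate σ: μ = (z₂·x₁ − z₁·x₂)/(z₂ − z₁) = (0·-0.766 − (-0.6745)·0.347)/0.6745 = 0.347.
Then σ = (x₂ − x₁)/(z₂ − z₁) = (0.347 − -0.766)/0.6745 = 1.650.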